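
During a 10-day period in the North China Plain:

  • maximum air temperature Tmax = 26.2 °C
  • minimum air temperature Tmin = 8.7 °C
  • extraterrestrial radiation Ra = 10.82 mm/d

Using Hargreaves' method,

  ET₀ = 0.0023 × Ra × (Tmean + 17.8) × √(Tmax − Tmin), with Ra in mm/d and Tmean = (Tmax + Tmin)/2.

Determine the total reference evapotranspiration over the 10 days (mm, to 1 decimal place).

36.7 mm

Tmean = (26.2 + 8.7)/2 = 17.45 °C
ET₀ = 0.0023 × 10.82 × (17.45 + 17.8) × √17.5 = 0.0023 × 10.82 × 35.25 × 4.1833 = 3.6697 mm/d
Over 10 days: 3.6697 × 10 = 36.697 mm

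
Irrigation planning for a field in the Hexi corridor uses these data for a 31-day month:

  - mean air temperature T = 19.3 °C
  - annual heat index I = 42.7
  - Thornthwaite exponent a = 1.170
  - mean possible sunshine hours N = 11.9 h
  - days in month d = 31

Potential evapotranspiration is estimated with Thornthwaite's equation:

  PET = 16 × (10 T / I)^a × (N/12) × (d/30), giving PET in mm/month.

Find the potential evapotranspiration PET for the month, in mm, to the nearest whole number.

10T/I = 10 × 19.3 / 42.7 = 4.5199
(10T/I)^a = 4.5199^1.170 = 5.8412
Uncorrected PET = 16 × 5.8412 = 93.459 mm
Correction = (N/12)(d/30) = (11.9/12)(31/30) = 1.0247
PET = 93.459 × 1.0247 = 95.767 mm/month

96 mm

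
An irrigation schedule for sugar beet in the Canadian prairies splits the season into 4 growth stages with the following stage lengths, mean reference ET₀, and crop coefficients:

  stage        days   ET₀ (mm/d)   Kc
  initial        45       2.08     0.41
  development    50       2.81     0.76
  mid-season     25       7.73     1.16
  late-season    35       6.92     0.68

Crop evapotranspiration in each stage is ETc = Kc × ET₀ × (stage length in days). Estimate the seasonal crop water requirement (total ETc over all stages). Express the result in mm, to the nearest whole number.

initial: 0.41 × 2.08 × 45 = 38.38 mm
development: 0.76 × 2.81 × 50 = 106.78 mm
mid-season: 1.16 × 7.73 × 25 = 224.17 mm
late-season: 0.68 × 6.92 × 35 = 164.70 mm
Seasonal total = 534.03 mm

534 mm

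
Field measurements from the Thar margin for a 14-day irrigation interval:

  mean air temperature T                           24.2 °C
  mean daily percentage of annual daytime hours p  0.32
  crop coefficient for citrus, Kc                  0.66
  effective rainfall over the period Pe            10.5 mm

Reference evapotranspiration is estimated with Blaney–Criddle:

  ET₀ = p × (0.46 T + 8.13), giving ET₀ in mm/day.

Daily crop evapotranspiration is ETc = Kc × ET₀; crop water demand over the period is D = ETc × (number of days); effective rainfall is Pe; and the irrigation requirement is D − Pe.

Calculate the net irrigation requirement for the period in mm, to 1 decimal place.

ET₀ = 0.32 × (0.46 × 24.2 + 8.13) = 0.32 × 19.262 = 6.1638 mm/d
ETc = Kc × ET₀ = 0.66 × 6.1638 = 4.0681 mm/d
Crop demand D = ETc × 14 d = 4.0681 × 14 = 56.953 mm
D − Pe = 56.953 − 10.5 = 46.453 mm

46.5 mm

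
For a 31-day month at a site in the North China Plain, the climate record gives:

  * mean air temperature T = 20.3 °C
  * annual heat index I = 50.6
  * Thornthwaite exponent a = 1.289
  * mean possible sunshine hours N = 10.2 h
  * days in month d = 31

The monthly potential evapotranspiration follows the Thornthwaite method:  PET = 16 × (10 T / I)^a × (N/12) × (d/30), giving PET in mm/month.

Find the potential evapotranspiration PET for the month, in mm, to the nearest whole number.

84 mm

10T/I = 10 × 20.3 / 50.6 = 4.0119
(10T/I)^a = 4.0119^1.289 = 5.9940
Uncorrected PET = 16 × 5.9940 = 95.904 mm
Correction = (N/12)(d/30) = (10.2/12)(31/30) = 0.8783
PET = 95.904 × 0.8783 = 84.232 mm/month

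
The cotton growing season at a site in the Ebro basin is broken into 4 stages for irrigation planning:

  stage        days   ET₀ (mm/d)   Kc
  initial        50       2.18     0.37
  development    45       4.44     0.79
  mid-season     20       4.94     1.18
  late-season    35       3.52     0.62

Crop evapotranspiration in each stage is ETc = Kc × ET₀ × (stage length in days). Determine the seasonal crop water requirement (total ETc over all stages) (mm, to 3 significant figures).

initial: 0.37 × 2.18 × 50 = 40.33 mm
development: 0.79 × 4.44 × 45 = 157.84 mm
mid-season: 1.18 × 4.94 × 20 = 116.58 mm
late-season: 0.62 × 3.52 × 35 = 76.38 mm
Seasonal total = 391.13 mm

391 mm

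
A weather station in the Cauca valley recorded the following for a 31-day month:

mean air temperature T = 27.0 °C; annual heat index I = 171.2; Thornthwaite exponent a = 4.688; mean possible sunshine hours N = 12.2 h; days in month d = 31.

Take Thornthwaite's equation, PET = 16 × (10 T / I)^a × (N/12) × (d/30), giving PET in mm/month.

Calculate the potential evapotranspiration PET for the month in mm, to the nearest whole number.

10T/I = 10 × 27.0 / 171.2 = 1.5771
(10T/I)^a = 1.5771^4.688 = 8.4638
Uncorrected PET = 16 × 8.4638 = 135.421 mm
Correction = (N/12)(d/30) = (12.2/12)(31/30) = 1.0506
PET = 135.421 × 1.0506 = 142.273 mm/month

142 mm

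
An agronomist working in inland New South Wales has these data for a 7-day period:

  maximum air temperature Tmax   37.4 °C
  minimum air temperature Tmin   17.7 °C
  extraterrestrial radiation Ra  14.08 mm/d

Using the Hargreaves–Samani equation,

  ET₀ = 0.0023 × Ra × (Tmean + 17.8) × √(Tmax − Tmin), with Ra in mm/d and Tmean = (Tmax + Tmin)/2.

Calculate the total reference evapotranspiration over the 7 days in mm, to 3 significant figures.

Tmean = (37.4 + 17.7)/2 = 27.55 °C
ET₀ = 0.0023 × 14.08 × (27.55 + 17.8) × √19.7 = 0.0023 × 14.08 × 45.35 × 4.4385 = 6.5184 mm/d
Over 7 days: 6.5184 × 7 = 45.629 mm

45.6 mm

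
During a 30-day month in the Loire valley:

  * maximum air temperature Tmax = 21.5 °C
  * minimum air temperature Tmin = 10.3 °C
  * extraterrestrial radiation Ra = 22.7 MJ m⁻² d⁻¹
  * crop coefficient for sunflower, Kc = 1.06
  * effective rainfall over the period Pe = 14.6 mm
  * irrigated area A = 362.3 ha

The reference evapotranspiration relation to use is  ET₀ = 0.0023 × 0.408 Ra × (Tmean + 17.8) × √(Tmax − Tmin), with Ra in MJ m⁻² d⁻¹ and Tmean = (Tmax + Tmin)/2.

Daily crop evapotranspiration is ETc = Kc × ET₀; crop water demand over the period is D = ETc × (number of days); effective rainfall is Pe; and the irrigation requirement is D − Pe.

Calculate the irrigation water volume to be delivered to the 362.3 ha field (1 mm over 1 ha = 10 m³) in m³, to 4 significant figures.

223900 m³

Tmean = (21.5 + 10.3)/2 = 15.90 °C
0.408 Ra = 0.408 × 22.7 = 9.2616 mm/d equivalent
ET₀ = 0.0023 × 9.2616 × (15.90 + 17.8) × √11.2 = 0.0023 × 9.2616 × 33.70 × 3.3466 = 2.4024 mm/d
ETc = Kc × ET₀ = 1.06 × 2.4024 = 2.5465 mm/d
Crop demand D = ETc × 30 d = 2.5465 × 30 = 76.395 mm
D − Pe = 76.395 − 14.6 = 61.795 mm
Volume = 61.795 mm × 362.3 ha × 10 = 223883.3 m³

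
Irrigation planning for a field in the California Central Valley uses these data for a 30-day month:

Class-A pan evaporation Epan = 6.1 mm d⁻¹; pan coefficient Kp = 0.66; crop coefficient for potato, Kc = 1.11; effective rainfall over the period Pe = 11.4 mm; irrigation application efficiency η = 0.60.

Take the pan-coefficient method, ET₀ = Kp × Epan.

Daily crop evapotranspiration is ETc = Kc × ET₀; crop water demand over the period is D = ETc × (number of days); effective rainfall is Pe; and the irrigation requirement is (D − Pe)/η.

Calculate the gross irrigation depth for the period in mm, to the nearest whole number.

204 mm

ET₀ = 0.66 × 6.1 = 4.0260 mm/d
ETc = Kc × ET₀ = 1.11 × 4.0260 = 4.4689 mm/d
Crop demand D = ETc × 30 d = 4.4689 × 30 = 134.067 mm
D − Pe = 134.067 − 11.4 = 122.667 mm
Gross irrigation = 122.667 / 0.60 = 204.445 mm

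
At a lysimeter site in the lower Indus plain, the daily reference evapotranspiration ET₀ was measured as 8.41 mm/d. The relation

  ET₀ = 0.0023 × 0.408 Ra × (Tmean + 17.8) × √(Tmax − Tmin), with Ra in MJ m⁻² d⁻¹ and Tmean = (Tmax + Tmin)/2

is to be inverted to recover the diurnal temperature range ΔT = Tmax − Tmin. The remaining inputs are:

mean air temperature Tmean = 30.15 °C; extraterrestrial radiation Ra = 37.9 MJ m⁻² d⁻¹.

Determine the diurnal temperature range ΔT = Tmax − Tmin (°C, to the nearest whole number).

√ΔT = ET₀ / [0.0023 × 0.408 × Ra × (Tmean+17.8)] = 8.41 / (0.0023 × 15.4632 × 47.95) = 4.9315
ΔT = 4.9315² = 24.320 °C

24 °C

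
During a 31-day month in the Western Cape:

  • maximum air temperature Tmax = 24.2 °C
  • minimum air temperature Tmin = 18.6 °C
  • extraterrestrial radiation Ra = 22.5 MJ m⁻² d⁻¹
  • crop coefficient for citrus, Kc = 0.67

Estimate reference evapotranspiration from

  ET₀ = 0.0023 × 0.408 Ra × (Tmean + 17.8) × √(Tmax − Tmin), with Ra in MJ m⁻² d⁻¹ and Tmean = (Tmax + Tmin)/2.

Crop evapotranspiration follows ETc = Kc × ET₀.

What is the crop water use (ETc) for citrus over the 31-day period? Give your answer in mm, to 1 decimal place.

40.7 mm

Tmean = (24.2 + 18.6)/2 = 21.40 °C
0.408 Ra = 0.408 × 22.5 = 9.1800 mm/d equivalent
ET₀ = 0.0023 × 9.1800 × (21.40 + 17.8) × √5.6 = 0.0023 × 9.1800 × 39.20 × 2.3664 = 1.9586 mm/d
ETc = Kc × ET₀ = 0.67 × 1.9586 = 1.3123 mm/d
Over 31 days: 1.3123 × 31 = 40.681 mm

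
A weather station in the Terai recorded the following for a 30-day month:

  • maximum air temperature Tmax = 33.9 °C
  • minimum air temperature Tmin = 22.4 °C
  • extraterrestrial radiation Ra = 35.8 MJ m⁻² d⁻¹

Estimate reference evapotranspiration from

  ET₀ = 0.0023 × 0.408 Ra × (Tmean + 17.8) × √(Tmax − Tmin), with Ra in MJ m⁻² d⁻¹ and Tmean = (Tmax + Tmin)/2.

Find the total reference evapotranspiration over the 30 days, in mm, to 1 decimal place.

Tmean = (33.9 + 22.4)/2 = 28.15 °C
0.408 Ra = 0.408 × 35.8 = 14.6064 mm/d equivalent
ET₀ = 0.0023 × 14.6064 × (28.15 + 17.8) × √11.5 = 0.0023 × 14.6064 × 45.95 × 3.3912 = 5.2349 mm/d
Over 30 days: 5.2349 × 30 = 157.047 mm

157.0 mm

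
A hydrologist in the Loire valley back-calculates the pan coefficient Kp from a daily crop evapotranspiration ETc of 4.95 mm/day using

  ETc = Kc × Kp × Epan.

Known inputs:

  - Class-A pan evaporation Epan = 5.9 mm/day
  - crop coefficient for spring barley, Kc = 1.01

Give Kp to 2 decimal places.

0.83

ETc = Kc × Kp × Epan  ⇒  Kp = ETc / (Kc × Epan)
Kp = 4.95 / (1.01 × 5.9) = 4.95 / 5.959 = 0.8307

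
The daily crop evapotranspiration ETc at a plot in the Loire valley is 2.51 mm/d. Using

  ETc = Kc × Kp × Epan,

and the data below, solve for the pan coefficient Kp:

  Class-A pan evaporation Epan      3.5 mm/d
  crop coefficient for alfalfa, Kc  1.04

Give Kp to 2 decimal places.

0.69

ETc = Kc × Kp × Epan  ⇒  Kp = ETc / (Kc × Epan)
Kp = 2.51 / (1.04 × 3.5) = 2.51 / 3.640 = 0.6896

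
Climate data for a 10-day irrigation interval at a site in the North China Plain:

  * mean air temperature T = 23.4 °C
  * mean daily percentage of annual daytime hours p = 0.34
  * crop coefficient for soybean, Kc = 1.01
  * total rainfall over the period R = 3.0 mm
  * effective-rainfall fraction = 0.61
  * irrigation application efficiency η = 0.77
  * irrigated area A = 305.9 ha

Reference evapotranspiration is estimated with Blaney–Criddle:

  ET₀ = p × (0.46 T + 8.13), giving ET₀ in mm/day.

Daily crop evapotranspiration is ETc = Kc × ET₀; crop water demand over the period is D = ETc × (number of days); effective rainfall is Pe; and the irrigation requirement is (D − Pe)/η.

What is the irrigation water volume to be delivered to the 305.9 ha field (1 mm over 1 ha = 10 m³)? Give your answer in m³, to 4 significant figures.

250500 m³

ET₀ = 0.34 × (0.46 × 23.4 + 8.13) = 0.34 × 18.894 = 6.4240 mm/d
ETc = Kc × ET₀ = 1.01 × 6.4240 = 6.4882 mm/d
Crop demand D = ETc × 10 d = 6.4882 × 10 = 64.882 mm
Pe = 0.61 × 3.0 = 1.830 mm
D − Pe = 64.882 − 1.830 = 63.052 mm
Gross irrigation = 63.052 / 0.77 = 81.886 mm
Volume = 81.886 mm × 305.9 ha × 10 = 250489.3 m³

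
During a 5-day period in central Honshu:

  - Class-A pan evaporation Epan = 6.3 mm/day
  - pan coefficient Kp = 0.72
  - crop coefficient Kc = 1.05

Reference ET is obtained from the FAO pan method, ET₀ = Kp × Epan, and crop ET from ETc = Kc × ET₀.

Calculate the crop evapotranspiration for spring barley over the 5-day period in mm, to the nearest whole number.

ET₀ = 0.72 × 6.3 = 4.5360 mm/d
ETc = Kc × ET₀ = 1.05 × 4.5360 = 4.7628 mm/d
Over 5 days: 4.7628 × 5 = 23.814 mm

24 mm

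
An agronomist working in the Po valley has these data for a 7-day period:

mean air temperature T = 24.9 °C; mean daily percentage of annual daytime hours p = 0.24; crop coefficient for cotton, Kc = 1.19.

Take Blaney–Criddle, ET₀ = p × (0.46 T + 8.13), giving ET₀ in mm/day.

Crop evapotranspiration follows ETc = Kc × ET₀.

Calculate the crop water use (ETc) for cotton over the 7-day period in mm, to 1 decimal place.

ET₀ = 0.24 × (0.46 × 24.9 + 8.13) = 0.24 × 19.584 = 4.7002 mm/d
ETc = Kc × ET₀ = 1.19 × 4.7002 = 5.5932 mm/d
Over 7 days: 5.5932 × 7 = 39.152 mm

39.2 mm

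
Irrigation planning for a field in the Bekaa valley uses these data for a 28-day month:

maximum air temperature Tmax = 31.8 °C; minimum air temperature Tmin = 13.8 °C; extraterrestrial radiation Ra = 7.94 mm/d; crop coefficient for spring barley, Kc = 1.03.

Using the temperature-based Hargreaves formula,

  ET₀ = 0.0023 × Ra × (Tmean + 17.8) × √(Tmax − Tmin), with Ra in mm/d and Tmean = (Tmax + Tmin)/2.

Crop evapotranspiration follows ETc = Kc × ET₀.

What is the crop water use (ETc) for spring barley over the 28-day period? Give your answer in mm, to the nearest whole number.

91 mm

Tmean = (31.8 + 13.8)/2 = 22.80 °C
ET₀ = 0.0023 × 7.94 × (22.80 + 17.8) × √18.0 = 0.0023 × 7.94 × 40.60 × 4.2426 = 3.1456 mm/d
ETc = Kc × ET₀ = 1.03 × 3.1456 = 3.2400 mm/d
Over 28 days: 3.2400 × 28 = 90.720 mm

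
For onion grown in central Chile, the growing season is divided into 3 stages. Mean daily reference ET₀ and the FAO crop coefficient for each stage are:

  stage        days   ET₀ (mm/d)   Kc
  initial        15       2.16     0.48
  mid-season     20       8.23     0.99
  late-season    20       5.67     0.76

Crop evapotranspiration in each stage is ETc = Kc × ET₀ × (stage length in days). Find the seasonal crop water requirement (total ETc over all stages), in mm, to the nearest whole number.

265 mm

initial: 0.48 × 2.16 × 15 = 15.55 mm
mid-season: 0.99 × 8.23 × 20 = 162.95 mm
late-season: 0.76 × 5.67 × 20 = 86.18 mm
Seasonal total = 264.68 mm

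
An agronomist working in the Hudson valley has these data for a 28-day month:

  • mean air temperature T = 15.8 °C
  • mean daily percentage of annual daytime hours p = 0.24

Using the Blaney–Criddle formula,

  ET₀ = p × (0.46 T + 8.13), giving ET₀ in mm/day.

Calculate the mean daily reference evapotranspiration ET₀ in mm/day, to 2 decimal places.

3.70 mm/day

ET₀ = 0.24 × (0.46 × 15.8 + 8.13) = 0.24 × 15.398 = 3.6955 mm/d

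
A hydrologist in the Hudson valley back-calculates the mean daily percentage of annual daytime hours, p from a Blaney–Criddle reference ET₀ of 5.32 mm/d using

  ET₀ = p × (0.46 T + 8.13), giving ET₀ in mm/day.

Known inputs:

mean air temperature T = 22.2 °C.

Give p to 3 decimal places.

0.290

p = ET₀ / (0.46 T + 8.13) = 5.32 / (0.46 × 22.2 + 8.13) = 5.32 / 18.342 = 0.2900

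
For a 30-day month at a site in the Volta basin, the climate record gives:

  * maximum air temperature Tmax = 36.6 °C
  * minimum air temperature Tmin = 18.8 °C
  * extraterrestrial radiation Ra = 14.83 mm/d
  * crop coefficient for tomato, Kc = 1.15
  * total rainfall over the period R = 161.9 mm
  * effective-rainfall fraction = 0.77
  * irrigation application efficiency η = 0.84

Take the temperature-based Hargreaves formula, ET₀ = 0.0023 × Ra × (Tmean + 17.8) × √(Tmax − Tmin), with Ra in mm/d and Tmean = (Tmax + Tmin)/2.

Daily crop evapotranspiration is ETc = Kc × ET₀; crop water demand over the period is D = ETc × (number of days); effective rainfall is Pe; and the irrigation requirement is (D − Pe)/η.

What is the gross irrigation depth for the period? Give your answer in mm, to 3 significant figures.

Tmean = (36.6 + 18.8)/2 = 27.70 °C
ET₀ = 0.0023 × 14.83 × (27.70 + 17.8) × √17.8 = 0.0023 × 14.83 × 45.50 × 4.2190 = 6.5477 mm/d
ETc = Kc × ET₀ = 1.15 × 6.5477 = 7.5299 mm/d
Crop demand D = ETc × 30 d = 7.5299 × 30 = 225.897 mm
Pe = 0.77 × 161.9 = 124.663 mm
D − Pe = 225.897 − 124.663 = 101.234 mm
Gross irrigation = 101.234 / 0.84 = 120.517 mm

121 mm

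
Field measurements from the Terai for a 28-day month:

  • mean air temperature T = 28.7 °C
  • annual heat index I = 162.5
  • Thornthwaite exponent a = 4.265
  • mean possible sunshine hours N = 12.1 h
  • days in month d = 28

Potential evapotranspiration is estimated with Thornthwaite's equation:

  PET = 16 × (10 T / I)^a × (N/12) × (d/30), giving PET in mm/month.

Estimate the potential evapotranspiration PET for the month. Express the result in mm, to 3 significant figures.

10T/I = 10 × 28.7 / 162.5 = 1.7662
(10T/I)^a = 1.7662^4.265 = 11.3142
Uncorrected PET = 16 × 11.3142 = 181.027 mm
Correction = (N/12)(d/30) = (12.1/12)(28/30) = 0.9411
PET = 181.027 × 0.9411 = 170.365 mm/month

170 mm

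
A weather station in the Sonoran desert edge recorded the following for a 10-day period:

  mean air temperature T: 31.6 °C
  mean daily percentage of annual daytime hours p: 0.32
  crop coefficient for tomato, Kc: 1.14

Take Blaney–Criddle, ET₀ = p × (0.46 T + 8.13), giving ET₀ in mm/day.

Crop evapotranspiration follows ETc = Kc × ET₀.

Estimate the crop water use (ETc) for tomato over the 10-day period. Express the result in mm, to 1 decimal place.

ET₀ = 0.32 × (0.46 × 31.6 + 8.13) = 0.32 × 22.666 = 7.2531 mm/d
ETc = Kc × ET₀ = 1.14 × 7.2531 = 8.2685 mm/d
Over 10 days: 8.2685 × 10 = 82.685 mm

82.7 mm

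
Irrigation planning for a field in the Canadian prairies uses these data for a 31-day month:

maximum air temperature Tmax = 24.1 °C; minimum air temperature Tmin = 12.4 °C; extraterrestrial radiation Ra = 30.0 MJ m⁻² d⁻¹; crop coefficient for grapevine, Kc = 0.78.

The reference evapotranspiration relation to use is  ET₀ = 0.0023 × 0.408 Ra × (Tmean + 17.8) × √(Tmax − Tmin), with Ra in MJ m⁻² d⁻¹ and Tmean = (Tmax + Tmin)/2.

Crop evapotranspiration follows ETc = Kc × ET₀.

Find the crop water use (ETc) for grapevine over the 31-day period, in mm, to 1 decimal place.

Tmean = (24.1 + 12.4)/2 = 18.25 °C
0.408 Ra = 0.408 × 30.0 = 12.2400 mm/d equivalent
ET₀ = 0.0023 × 12.2400 × (18.25 + 17.8) × √11.7 = 0.0023 × 12.2400 × 36.05 × 3.4205 = 3.4714 mm/d
ETc = Kc × ET₀ = 0.78 × 3.4714 = 2.7077 mm/d
Over 31 days: 2.7077 × 31 = 83.939 mm

83.9 mm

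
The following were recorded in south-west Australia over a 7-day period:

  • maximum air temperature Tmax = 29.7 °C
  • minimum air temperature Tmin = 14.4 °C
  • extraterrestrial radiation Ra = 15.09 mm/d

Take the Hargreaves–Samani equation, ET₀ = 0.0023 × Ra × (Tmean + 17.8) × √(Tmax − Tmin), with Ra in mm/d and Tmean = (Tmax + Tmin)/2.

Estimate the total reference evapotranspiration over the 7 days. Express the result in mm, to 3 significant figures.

37.9 mm

Tmean = (29.7 + 14.4)/2 = 22.05 °C
ET₀ = 0.0023 × 15.09 × (22.05 + 17.8) × √15.3 = 0.0023 × 15.09 × 39.85 × 3.9115 = 5.4099 mm/d
Over 7 days: 5.4099 × 7 = 37.869 mm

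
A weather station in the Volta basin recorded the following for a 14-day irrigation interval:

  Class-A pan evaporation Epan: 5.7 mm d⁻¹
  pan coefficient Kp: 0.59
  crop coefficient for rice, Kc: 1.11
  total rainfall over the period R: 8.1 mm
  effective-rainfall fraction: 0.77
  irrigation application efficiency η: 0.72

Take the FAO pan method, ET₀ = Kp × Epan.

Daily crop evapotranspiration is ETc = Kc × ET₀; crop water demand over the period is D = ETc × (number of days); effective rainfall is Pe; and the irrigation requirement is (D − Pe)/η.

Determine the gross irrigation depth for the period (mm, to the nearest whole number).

64 mm

ET₀ = 0.59 × 5.7 = 3.3630 mm/d
ETc = Kc × ET₀ = 1.11 × 3.3630 = 3.7329 mm/d
Crop demand D = ETc × 14 d = 3.7329 × 14 = 52.261 mm
Pe = 0.77 × 8.1 = 6.237 mm
D − Pe = 52.261 − 6.237 = 46.024 mm
Gross irrigation = 46.024 / 0.72 = 63.922 mm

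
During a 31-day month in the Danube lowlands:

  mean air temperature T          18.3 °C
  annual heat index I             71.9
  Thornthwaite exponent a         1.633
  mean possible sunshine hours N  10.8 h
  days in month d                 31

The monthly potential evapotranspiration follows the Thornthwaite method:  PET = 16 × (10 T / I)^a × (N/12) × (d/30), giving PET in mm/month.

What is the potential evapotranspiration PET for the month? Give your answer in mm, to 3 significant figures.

10T/I = 10 × 18.3 / 71.9 = 2.5452
(10T/I)^a = 2.5452^1.633 = 4.5977
Uncorrected PET = 16 × 4.5977 = 73.563 mm
Correction = (N/12)(d/30) = (10.8/12)(31/30) = 0.9300
PET = 73.563 × 0.9300 = 68.414 mm/month

68.4 mm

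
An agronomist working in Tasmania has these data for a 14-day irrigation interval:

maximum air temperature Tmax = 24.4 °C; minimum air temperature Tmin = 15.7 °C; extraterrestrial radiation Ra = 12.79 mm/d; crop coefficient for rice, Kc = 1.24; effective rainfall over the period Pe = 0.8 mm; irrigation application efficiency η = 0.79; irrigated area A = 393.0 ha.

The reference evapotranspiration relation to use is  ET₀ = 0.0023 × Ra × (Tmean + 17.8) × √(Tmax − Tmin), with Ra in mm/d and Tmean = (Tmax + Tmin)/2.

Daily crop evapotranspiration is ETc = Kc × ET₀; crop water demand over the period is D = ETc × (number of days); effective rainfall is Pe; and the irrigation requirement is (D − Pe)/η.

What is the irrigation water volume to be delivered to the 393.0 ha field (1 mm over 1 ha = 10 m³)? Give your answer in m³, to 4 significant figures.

Tmean = (24.4 + 15.7)/2 = 20.05 °C
ET₀ = 0.0023 × 12.79 × (20.05 + 17.8) × √8.7 = 0.0023 × 12.79 × 37.85 × 2.9496 = 3.2842 mm/d
ETc = Kc × ET₀ = 1.24 × 3.2842 = 4.0724 mm/d
Crop demand D = ETc × 14 d = 4.0724 × 14 = 57.014 mm
D − Pe = 57.014 − 0.8 = 56.214 mm
Gross irrigation = 56.214 / 0.79 = 71.157 mm
Volume = 71.157 mm × 393.0 ha × 10 = 279647.0 m³

279600 m³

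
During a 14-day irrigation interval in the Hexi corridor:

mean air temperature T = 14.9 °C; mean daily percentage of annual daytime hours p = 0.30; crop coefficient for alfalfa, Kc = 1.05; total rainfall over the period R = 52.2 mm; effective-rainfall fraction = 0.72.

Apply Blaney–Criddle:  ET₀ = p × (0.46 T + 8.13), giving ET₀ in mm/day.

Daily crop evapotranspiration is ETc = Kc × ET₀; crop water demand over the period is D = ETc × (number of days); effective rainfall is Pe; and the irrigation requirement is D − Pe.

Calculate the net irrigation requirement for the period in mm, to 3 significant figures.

28.5 mm

ET₀ = 0.30 × (0.46 × 14.9 + 8.13) = 0.30 × 14.984 = 4.4952 mm/d
ETc = Kc × ET₀ = 1.05 × 4.4952 = 4.7200 mm/d
Crop demand D = ETc × 14 d = 4.7200 × 14 = 66.080 mm
Pe = 0.72 × 52.2 = 37.584 mm
D − Pe = 66.080 − 37.584 = 28.496 mm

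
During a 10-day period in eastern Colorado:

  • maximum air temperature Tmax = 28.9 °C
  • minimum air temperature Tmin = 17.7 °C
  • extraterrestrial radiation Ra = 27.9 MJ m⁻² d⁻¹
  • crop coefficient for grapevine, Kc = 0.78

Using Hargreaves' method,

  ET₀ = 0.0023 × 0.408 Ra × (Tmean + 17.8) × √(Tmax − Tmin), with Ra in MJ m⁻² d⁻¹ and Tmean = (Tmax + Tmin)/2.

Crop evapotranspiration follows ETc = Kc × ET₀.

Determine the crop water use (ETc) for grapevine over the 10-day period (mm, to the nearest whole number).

28 mm

Tmean = (28.9 + 17.7)/2 = 23.30 °C
0.408 Ra = 0.408 × 27.9 = 11.3832 mm/d equivalent
ET₀ = 0.0023 × 11.3832 × (23.30 + 17.8) × √11.2 = 0.0023 × 11.3832 × 41.10 × 3.3466 = 3.6011 mm/d
ETc = Kc × ET₀ = 0.78 × 3.6011 = 2.8089 mm/d
Over 10 days: 2.8089 × 10 = 28.089 mm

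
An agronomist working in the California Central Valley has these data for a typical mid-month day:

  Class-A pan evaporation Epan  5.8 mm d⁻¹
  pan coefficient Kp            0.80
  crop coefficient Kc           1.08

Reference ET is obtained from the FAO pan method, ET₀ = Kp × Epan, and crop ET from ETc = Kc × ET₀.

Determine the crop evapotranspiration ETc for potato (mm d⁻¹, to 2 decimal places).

ET₀ = 0.80 × 5.8 = 4.6400 mm/d
ETc = Kc × ET₀ = 1.08 × 4.6400 = 5.0112 mm/d

5.01 mm d⁻¹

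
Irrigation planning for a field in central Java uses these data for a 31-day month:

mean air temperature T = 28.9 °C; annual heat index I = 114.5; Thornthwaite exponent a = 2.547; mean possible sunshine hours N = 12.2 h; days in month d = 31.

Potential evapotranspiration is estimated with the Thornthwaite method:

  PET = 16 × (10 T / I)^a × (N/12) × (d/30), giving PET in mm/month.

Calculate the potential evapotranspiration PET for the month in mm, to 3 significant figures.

178 mm

10T/I = 10 × 28.9 / 114.5 = 2.5240
(10T/I)^a = 2.5240^2.547 = 10.5711
Uncorrected PET = 16 × 10.5711 = 169.138 mm
Correction = (N/12)(d/30) = (12.2/12)(31/30) = 1.0506
PET = 169.138 × 1.0506 = 177.696 mm/month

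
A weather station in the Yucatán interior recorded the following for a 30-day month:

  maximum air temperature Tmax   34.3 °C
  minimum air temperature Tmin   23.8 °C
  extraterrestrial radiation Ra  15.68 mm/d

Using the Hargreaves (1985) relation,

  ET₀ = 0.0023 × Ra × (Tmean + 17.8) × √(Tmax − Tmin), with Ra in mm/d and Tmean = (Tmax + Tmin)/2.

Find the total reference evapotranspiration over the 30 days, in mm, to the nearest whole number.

164 mm

Tmean = (34.3 + 23.8)/2 = 29.05 °C
ET₀ = 0.0023 × 15.68 × (29.05 + 17.8) × √10.5 = 0.0023 × 15.68 × 46.85 × 3.2404 = 5.4750 mm/d
Over 30 days: 5.4750 × 30 = 164.250 mm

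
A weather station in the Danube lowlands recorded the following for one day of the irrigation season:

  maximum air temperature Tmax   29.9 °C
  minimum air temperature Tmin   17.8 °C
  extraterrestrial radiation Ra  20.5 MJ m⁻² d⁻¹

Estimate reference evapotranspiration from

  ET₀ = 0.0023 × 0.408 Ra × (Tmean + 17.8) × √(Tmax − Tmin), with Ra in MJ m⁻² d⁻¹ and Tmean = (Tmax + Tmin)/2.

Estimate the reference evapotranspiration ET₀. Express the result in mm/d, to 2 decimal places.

2.79 mm/d

Tmean = (29.9 + 17.8)/2 = 23.85 °C
0.408 Ra = 0.408 × 20.5 = 8.3640 mm/d equivalent
ET₀ = 0.0023 × 8.3640 × (23.85 + 17.8) × √12.1 = 0.0023 × 8.3640 × 41.65 × 3.4785 = 2.7871 mm/d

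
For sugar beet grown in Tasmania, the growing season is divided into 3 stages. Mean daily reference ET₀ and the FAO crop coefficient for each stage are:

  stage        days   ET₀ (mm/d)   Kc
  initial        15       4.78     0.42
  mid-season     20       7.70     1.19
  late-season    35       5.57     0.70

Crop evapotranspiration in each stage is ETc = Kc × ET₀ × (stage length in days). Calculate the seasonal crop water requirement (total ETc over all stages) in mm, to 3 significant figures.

initial: 0.42 × 4.78 × 15 = 30.11 mm
mid-season: 1.19 × 7.70 × 20 = 183.26 mm
late-season: 0.70 × 5.57 × 35 = 136.47 mm
Seasonal total = 349.84 mm

350 mm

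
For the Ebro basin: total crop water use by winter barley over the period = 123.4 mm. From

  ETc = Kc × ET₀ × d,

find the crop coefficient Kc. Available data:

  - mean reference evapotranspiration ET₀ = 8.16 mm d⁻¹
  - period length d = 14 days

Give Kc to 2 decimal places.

1.08

ETc = Kc × ET₀ × d  ⇒  Kc = ETc / (ET₀ × d)
Kc = 123.4 / (8.16 × 14) = 123.4 / 114.24 = 1.0802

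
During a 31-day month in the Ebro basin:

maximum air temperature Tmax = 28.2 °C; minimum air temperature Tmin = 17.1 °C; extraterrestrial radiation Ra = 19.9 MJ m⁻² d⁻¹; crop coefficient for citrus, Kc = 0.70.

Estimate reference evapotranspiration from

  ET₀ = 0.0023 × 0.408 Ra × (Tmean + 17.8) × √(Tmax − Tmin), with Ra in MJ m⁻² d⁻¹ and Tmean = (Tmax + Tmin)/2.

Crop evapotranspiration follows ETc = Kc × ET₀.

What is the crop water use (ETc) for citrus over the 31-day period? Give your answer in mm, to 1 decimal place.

54.6 mm

Tmean = (28.2 + 17.1)/2 = 22.65 °C
0.408 Ra = 0.408 × 19.9 = 8.1192 mm/d equivalent
ET₀ = 0.0023 × 8.1192 × (22.65 + 17.8) × √11.1 = 0.0023 × 8.1192 × 40.45 × 3.3317 = 2.5167 mm/d
ETc = Kc × ET₀ = 0.70 × 2.5167 = 1.7617 mm/d
Over 31 days: 1.7617 × 31 = 54.613 mm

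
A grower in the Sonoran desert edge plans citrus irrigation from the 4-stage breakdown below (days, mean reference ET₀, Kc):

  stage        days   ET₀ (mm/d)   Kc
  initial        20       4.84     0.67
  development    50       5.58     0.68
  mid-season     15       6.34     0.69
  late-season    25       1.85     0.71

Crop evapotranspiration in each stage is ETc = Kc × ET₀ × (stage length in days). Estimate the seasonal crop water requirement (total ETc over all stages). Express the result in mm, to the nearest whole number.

353 mm

initial: 0.67 × 4.84 × 20 = 64.86 mm
development: 0.68 × 5.58 × 50 = 189.72 mm
mid-season: 0.69 × 6.34 × 15 = 65.62 mm
late-season: 0.71 × 1.85 × 25 = 32.84 mm
Seasonal total = 353.04 mm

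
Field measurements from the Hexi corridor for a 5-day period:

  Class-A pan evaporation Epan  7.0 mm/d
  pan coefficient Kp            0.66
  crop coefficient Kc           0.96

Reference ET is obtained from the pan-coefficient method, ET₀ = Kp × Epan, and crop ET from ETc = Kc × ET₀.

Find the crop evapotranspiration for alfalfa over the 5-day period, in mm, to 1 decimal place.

ET₀ = 0.66 × 7.0 = 4.6200 mm/d
ETc = Kc × ET₀ = 0.96 × 4.6200 = 4.4352 mm/d
Over 5 days: 4.4352 × 5 = 22.176 mm

22.2 mm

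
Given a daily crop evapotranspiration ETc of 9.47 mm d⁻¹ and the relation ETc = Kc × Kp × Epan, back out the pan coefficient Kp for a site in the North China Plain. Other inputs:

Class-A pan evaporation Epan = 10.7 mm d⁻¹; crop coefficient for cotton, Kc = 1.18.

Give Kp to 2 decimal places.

0.75

ETc = Kc × Kp × Epan  ⇒  Kp = ETc / (Kc × Epan)
Kp = 9.47 / (1.18 × 10.7) = 9.47 / 12.626 = 0.7500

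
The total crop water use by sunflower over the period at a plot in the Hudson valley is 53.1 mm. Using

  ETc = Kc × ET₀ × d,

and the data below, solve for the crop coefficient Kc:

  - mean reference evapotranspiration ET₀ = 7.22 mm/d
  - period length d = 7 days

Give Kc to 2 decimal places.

ETc = Kc × ET₀ × d  ⇒  Kc = ETc / (ET₀ × d)
Kc = 53.1 / (7.22 × 7) = 53.1 / 50.54 = 1.0507

1.05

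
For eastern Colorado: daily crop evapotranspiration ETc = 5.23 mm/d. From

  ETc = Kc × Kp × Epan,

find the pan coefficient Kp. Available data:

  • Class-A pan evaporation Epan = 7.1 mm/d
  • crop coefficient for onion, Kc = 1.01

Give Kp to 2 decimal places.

ETc = Kc × Kp × Epan  ⇒  Kp = ETc / (Kc × Epan)
Kp = 5.23 / (1.01 × 7.1) = 5.23 / 7.171 = 0.7293

0.73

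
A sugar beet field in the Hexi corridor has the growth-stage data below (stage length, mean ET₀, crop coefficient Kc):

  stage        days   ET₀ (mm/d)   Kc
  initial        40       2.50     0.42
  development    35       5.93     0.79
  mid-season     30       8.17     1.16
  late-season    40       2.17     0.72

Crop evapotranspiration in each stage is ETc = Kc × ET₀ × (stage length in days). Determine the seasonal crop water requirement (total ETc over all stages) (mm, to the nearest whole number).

initial: 0.42 × 2.50 × 40 = 42.00 mm
development: 0.79 × 5.93 × 35 = 163.96 mm
mid-season: 1.16 × 8.17 × 30 = 284.32 mm
late-season: 0.72 × 2.17 × 40 = 62.50 mm
Seasonal total = 552.78 mm

553 mm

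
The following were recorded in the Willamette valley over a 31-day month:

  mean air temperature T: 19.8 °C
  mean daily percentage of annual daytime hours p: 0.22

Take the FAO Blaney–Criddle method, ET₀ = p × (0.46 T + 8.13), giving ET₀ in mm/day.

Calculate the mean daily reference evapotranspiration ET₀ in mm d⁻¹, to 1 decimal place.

ET₀ = 0.22 × (0.46 × 19.8 + 8.13) = 0.22 × 17.238 = 3.7924 mm/d

3.8 mm d⁻¹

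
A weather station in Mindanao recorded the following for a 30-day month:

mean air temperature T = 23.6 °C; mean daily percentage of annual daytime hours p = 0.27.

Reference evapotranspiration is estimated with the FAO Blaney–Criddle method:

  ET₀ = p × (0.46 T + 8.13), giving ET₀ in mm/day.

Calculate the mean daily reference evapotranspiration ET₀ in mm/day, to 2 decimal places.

ET₀ = 0.27 × (0.46 × 23.6 + 8.13) = 0.27 × 18.986 = 5.1262 mm/d

5.13 mm/day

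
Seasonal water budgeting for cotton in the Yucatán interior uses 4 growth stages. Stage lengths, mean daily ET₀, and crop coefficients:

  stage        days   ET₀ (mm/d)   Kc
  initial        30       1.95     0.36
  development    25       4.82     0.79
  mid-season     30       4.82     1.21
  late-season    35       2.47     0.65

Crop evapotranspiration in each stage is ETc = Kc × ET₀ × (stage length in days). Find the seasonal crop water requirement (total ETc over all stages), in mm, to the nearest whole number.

347 mm

initial: 0.36 × 1.95 × 30 = 21.06 mm
development: 0.79 × 4.82 × 25 = 95.20 mm
mid-season: 1.21 × 4.82 × 30 = 174.97 mm
late-season: 0.65 × 2.47 × 35 = 56.19 mm
Seasonal total = 347.42 mm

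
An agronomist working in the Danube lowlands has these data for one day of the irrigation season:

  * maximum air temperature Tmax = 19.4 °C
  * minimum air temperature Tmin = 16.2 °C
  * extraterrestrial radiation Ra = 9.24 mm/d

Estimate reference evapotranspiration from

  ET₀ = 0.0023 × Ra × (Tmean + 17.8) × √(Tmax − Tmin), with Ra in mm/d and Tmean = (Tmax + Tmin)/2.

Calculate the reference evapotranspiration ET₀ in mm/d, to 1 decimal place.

Tmean = (19.4 + 16.2)/2 = 17.80 °C
ET₀ = 0.0023 × 9.24 × (17.80 + 17.8) × √3.2 = 0.0023 × 9.24 × 35.60 × 1.7889 = 1.3534 mm/d

1.4 mm/d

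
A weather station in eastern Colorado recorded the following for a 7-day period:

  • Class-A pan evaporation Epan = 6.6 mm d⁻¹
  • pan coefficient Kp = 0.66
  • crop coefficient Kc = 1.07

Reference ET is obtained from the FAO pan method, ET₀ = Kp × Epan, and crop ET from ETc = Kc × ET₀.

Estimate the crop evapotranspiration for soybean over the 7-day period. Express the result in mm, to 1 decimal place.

ET₀ = 0.66 × 6.6 = 4.3560 mm/d
ETc = Kc × ET₀ = 1.07 × 4.3560 = 4.6609 mm/d
Over 7 days: 4.6609 × 7 = 32.626 mm

32.6 mm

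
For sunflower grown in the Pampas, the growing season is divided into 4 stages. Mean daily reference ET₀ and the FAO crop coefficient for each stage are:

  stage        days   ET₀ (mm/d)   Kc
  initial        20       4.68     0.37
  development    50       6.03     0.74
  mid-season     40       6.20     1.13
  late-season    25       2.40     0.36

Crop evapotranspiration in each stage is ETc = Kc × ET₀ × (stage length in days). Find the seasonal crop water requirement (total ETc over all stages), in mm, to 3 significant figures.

initial: 0.37 × 4.68 × 20 = 34.63 mm
development: 0.74 × 6.03 × 50 = 223.11 mm
mid-season: 1.13 × 6.20 × 40 = 280.24 mm
late-season: 0.36 × 2.40 × 25 = 21.60 mm
Seasonal total = 559.58 mm

560 mm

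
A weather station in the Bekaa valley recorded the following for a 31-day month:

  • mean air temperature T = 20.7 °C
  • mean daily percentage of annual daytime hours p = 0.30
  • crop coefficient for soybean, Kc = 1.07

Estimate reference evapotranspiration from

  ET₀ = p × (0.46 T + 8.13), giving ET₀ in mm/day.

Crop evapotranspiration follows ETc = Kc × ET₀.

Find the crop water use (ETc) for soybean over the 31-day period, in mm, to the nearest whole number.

ET₀ = 0.30 × (0.46 × 20.7 + 8.13) = 0.30 × 17.652 = 5.2956 mm/d
ETc = Kc × ET₀ = 1.07 × 5.2956 = 5.6663 mm/d
Over 31 days: 5.6663 × 31 = 175.655 mm

176 mm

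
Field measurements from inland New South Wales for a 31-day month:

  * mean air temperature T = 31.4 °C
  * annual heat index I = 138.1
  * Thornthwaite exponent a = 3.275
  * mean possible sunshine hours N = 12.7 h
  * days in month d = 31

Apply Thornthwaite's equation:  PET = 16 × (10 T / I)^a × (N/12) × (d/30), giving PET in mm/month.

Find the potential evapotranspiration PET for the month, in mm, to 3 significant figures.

10T/I = 10 × 31.4 / 138.1 = 2.2737
(10T/I)^a = 2.2737^3.275 = 14.7333
Uncorrected PET = 16 × 14.7333 = 235.733 mm
Correction = (N/12)(d/30) = (12.7/12)(31/30) = 1.0936
PET = 235.733 × 1.0936 = 257.798 mm/month

258 mm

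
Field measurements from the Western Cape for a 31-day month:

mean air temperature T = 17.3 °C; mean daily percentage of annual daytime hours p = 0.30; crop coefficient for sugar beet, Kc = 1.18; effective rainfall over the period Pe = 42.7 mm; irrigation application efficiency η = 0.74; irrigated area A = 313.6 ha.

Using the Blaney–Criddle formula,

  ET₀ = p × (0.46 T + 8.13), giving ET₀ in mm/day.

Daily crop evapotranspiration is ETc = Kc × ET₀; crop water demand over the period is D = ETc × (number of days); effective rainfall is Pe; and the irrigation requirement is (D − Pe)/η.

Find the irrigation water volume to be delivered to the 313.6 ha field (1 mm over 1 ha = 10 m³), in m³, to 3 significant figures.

ET₀ = 0.30 × (0.46 × 17.3 + 8.13) = 0.30 × 16.088 = 4.8264 mm/d
ETc = Kc × ET₀ = 1.18 × 4.8264 = 5.6952 mm/d
Crop demand D = ETc × 31 d = 5.6952 × 31 = 176.551 mm
D − Pe = 176.551 − 42.7 = 133.851 mm
Gross irrigation = 133.851 / 0.74 = 180.880 mm
Volume = 180.880 mm × 313.6 ha × 10 = 567239.7 m³

567000 m³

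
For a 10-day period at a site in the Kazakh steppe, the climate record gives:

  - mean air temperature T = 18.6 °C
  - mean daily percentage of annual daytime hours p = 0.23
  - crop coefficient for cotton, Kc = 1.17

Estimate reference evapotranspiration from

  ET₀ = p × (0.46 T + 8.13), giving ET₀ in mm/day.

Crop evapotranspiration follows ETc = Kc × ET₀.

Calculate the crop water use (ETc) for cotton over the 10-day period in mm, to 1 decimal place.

44.9 mm

ET₀ = 0.23 × (0.46 × 18.6 + 8.13) = 0.23 × 16.686 = 3.8378 mm/d
ETc = Kc × ET₀ = 1.17 × 3.8378 = 4.4902 mm/d
Over 10 days: 4.4902 × 10 = 44.902 mm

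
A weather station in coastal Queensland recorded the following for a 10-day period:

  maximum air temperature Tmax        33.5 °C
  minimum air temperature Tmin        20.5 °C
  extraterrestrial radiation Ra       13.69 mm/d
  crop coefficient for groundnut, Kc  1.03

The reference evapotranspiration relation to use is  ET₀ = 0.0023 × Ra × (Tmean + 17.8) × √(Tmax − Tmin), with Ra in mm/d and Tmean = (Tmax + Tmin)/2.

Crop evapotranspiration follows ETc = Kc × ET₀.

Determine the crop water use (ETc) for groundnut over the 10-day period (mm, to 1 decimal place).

Tmean = (33.5 + 20.5)/2 = 27.00 °C
ET₀ = 0.0023 × 13.69 × (27.00 + 17.8) × √13.0 = 0.0023 × 13.69 × 44.80 × 3.6056 = 5.0861 mm/d
ETc = Kc × ET₀ = 1.03 × 5.0861 = 5.2387 mm/d
Over 10 days: 5.2387 × 10 = 52.387 mm

52.4 mm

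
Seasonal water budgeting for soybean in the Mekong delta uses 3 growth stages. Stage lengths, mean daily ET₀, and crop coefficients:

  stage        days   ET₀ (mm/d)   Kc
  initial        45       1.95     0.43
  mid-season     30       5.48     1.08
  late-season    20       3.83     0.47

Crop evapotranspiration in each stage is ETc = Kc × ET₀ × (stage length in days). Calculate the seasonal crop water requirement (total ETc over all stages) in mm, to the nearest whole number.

initial: 0.43 × 1.95 × 45 = 37.73 mm
mid-season: 1.08 × 5.48 × 30 = 177.55 mm
late-season: 0.47 × 3.83 × 20 = 36.00 mm
Seasonal total = 251.28 mm

251 mm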